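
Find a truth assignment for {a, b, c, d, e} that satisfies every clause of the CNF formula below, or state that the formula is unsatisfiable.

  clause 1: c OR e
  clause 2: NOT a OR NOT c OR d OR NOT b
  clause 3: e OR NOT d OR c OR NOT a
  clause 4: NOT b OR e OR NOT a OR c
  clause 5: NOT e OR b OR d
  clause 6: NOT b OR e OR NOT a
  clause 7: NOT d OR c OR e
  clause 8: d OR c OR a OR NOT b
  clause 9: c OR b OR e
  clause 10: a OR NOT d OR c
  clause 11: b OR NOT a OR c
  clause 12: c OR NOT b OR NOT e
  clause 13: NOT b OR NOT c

Branch on c: set c = true.
Unit clause (NOT b) forces b = false.
Branch on e: set e = false.
No clause remains; a, d are free.

a=true; b=false; c=true; d=false; e=false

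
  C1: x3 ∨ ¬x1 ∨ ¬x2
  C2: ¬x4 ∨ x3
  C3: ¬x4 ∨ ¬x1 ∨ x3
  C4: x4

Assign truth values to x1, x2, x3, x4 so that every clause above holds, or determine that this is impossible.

x1: False; x2: True; x3: True; x4: True

The clause (x4) is unit, so x4 = True.
The clause (x3) is unit, so x3 = True.
All clauses hold; x1, x2 can take either value.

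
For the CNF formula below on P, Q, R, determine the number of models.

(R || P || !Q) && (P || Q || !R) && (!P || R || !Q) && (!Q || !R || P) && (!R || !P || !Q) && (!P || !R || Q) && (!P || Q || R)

1

There are 2^3 = 8 truth assignments over (P, Q, R).
Check each against the 7 clauses (columns in the order P, Q, R):
  F F F  ✓ satisfies all
  F F T  ✗ fails (P || Q || !R)
  F T F  ✗ fails (R || P || !Q)
  F T T  ✗ fails (!Q || !R || P)
  T F F  ✗ fails (!P || Q || R)
  T F T  ✗ fails (!P || !R || Q)
  T T F  ✗ fails (!P || R || !Q)
  T T T  ✗ fails (!R || !P || !Q)
1 of the 8 rows is a model.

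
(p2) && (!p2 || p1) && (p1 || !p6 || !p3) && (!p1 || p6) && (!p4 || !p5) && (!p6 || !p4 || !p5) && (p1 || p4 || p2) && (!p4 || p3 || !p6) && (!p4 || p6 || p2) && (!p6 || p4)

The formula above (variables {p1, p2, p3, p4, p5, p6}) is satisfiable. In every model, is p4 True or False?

True

Suppose p4 = false.
From the singleton clause (p2), p2 = true.
From the singleton clause (p1), p1 = true.
From the singleton clause (p6), p6 = true.
That conflicts with the unit clause (!p6).
So every satisfying assignment has p4 = True.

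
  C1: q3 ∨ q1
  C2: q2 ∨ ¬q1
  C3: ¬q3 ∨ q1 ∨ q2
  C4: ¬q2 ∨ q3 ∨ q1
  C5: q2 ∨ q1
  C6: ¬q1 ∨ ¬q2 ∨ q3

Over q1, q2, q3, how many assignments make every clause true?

2

There are 2^3 = 8 truth assignments over (q1, q2, q3).
Check each against the 6 clauses (columns in the order q1, q2, q3):
  F F F  ✗ fails (q3 ∨ q1)
  F F T  ✗ fails (¬q3 ∨ q1 ∨ q2)
  F T F  ✗ fails (q3 ∨ q1)
  F T T  ✓ satisfies all
  T F F  ✗ fails (q2 ∨ ¬q1)
  T F T  ✗ fails (q2 ∨ ¬q1)
  T T F  ✗ fails (¬q1 ∨ ¬q2 ∨ q3)
  T T T  ✓ satisfies all
2 of the 8 rows are models.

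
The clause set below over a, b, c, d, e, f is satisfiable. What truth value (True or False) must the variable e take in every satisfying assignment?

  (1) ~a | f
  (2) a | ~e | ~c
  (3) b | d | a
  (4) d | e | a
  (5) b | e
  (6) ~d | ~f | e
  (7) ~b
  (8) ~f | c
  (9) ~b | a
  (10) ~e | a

True

Suppose e = 0.
The clause (b) is unit, so b = 1.
Now (~b) is unsatisfied and unit — conflict.
So every satisfying assignment has e = True.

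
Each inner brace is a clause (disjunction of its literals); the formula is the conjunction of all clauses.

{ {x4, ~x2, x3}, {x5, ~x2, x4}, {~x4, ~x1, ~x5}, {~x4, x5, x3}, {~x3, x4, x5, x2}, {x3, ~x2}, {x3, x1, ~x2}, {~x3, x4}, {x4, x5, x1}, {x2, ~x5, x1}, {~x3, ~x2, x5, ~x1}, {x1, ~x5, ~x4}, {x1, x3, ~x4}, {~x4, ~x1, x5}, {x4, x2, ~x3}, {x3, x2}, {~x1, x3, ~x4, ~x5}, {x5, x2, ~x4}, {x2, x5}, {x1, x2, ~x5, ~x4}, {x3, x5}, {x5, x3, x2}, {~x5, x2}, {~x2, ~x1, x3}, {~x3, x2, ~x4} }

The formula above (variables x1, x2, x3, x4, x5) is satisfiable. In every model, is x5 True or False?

Suppose x5 = 1.
(x2) alone gives x2 = 1.
(x3) alone gives x3 = 1.
(x4) alone gives x4 = 1.
(~x1) alone gives x1 = 0.
That conflicts with the unit clause (x1).
So every satisfying assignment has x5 = False.

False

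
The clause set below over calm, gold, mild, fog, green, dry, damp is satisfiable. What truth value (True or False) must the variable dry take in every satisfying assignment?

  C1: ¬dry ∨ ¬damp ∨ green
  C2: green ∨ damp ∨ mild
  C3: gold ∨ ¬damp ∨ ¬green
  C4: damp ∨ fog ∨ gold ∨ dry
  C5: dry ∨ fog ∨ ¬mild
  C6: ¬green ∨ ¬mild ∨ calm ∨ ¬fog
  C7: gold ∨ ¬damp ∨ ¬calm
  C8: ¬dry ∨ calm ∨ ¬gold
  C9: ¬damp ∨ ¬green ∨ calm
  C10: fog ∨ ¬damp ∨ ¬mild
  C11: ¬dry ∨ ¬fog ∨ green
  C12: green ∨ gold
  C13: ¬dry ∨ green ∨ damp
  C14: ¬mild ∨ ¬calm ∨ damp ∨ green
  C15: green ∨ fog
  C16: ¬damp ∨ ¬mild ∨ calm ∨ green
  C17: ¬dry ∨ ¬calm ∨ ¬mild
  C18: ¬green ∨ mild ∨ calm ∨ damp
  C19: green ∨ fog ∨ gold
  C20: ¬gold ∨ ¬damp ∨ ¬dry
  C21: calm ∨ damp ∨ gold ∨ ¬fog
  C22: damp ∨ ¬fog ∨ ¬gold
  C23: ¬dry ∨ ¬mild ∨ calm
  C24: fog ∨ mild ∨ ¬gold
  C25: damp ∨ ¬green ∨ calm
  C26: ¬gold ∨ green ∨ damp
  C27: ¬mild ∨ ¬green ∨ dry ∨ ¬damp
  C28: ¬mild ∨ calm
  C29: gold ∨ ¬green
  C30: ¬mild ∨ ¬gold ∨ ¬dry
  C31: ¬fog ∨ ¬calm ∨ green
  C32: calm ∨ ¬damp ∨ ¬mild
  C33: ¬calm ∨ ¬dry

Suppose dry = True.
(¬calm) alone gives calm = False.
(¬gold) alone gives gold = False.
(green) alone gives green = True.
That conflicts with the unit clause (¬green).
So every satisfying assignment has dry = False.

False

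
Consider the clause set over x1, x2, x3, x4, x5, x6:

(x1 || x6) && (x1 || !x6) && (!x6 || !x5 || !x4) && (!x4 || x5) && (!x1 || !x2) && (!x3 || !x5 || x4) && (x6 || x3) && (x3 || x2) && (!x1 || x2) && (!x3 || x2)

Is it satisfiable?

No, unsatisfiable

Try x1 = true.
Unit clause (!x2) forces x2 = false.
That conflicts with the unit clause (x2).
That branch fails; take x1 = false instead.
Unit clause (x6) forces x6 = true.
That conflicts with the unit clause (!x6).
Both values of x1 lead to a conflict.
No assignment satisfies every clause.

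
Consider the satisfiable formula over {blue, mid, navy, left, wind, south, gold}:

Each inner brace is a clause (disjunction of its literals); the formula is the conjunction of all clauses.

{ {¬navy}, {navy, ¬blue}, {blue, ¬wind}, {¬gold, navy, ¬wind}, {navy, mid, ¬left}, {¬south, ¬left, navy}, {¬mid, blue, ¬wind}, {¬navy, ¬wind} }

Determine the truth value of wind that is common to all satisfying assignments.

Suppose wind = True.
From the singleton clause (¬navy), navy = False.
From the singleton clause (¬blue), blue = False.
But (blue) is also a unit clause — contradiction.
So every satisfying assignment has wind = False.

False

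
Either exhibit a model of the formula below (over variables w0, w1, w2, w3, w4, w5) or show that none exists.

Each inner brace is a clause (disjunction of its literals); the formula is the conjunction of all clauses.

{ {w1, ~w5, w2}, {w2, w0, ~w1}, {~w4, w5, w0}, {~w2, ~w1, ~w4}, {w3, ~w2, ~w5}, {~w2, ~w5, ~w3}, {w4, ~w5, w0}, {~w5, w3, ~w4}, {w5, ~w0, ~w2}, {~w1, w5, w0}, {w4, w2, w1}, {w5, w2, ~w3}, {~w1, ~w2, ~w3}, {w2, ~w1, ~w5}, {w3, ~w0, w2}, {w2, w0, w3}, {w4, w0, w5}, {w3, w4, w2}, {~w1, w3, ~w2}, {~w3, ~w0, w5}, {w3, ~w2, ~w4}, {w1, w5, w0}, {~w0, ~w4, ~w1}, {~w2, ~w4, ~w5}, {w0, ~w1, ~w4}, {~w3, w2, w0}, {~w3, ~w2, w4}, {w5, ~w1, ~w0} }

UNSATISFIABLE

Branch on w1: set w1 = 1.
Branch on w2: set w2 = 1.
(~w4) alone gives w4 = 0.
(~w3) alone gives w3 = 0.
That conflicts with the unit clause (w3).
So w2 must be the other value — set w2 = 0.
(w0) alone gives w0 = 1.
(~w5) alone gives w5 = 0.
That conflicts with the unit clause (w5).
Either choice for w2 ends in contradiction.
So w1 must be the other value — set w1 = 0.
Branch on w5: set w5 = 0.
(w0) alone gives w0 = 1.
(~w2) alone gives w2 = 0.
(w4) alone gives w4 = 1.
(~w3) alone gives w3 = 0.
That conflicts with the unit clause (w3).
So w5 must be the other value — set w5 = 1.
(w2) alone gives w2 = 1.
(w3) alone gives w3 = 1.
That conflicts with the unit clause (~w3).
Either choice for w5 ends in contradiction.
Either choice for w1 ends in contradiction.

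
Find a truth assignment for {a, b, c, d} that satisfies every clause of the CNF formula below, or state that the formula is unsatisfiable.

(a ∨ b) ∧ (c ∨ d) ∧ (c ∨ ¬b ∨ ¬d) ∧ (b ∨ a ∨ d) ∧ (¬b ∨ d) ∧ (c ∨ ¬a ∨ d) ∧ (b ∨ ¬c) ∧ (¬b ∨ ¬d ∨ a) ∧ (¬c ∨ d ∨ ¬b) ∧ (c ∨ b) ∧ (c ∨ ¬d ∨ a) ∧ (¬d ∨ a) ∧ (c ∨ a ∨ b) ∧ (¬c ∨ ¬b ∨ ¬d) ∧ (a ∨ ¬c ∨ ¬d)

UNSATISFIABLE

Branch on a: set a = True.
Branch on c: set c = True.
(b) alone gives b = True.
(d) alone gives d = True.
That conflicts with the unit clause (¬d).
That branch fails; take c = False instead.
(d) alone gives d = True.
(¬b) alone gives b = False.
That conflicts with the unit clause (b).
Neither c = True nor c = False works.
That branch fails; take a = False instead.
(b) alone gives b = True.
(d) alone gives d = True.
That conflicts with the unit clause (¬d).
Neither a = True nor a = False works.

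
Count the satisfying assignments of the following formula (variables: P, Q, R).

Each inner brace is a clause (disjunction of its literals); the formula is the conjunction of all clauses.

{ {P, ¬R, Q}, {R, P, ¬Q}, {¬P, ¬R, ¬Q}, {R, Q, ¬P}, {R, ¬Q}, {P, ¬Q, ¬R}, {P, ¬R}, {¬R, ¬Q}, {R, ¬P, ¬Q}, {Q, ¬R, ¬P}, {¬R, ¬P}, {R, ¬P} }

There are 2^3 = 8 truth assignments over (P, Q, R).
Check each against the 12 clauses (columns in the order P, Q, R):
  F F F  ✓ satisfies all
  F F T  ✗ fails (P ∨ ¬R ∨ Q)
  F T F  ✗ fails (R ∨ P ∨ ¬Q)
  F T T  ✗ fails (P ∨ ¬Q ∨ ¬R)
  T F F  ✗ fails (R ∨ Q ∨ ¬P)
  T F T  ✗ fails (Q ∨ ¬R ∨ ¬P)
  T T F  ✗ fails (R ∨ ¬Q)
  T T T  ✗ fails (¬P ∨ ¬R ∨ ¬Q)
1 of the 8 rows is a model.

1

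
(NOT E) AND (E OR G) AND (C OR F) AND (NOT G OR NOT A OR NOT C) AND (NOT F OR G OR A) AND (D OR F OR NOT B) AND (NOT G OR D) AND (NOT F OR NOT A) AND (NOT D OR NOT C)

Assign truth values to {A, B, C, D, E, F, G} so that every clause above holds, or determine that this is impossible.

A ↦ false; B ↦ false; C ↦ false; D ↦ true; E ↦ false; F ↦ true; G ↦ true

The clause (NOT E) is unit, so E = false.
The clause (G) is unit, so G = true.
The clause (D) is unit, so D = true.
The clause (NOT C) is unit, so C = false.
The clause (F) is unit, so F = true.
The clause (NOT A) is unit, so A = false.
Every clause is now satisfied; B is unconstrained.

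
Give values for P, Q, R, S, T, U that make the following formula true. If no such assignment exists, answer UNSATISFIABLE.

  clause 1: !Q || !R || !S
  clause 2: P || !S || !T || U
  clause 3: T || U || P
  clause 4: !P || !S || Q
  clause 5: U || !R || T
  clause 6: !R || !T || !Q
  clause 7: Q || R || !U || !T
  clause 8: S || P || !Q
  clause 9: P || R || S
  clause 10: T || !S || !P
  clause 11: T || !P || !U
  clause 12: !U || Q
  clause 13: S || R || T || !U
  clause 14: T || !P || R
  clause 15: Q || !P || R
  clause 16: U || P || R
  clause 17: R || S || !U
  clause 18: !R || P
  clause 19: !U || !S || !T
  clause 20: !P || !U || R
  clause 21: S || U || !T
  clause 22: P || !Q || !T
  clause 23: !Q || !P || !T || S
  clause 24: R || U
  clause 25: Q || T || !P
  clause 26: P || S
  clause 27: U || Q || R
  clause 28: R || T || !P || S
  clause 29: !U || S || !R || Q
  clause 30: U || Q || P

P: false,  Q: true,  R: false,  S: true,  T: false,  U: true

Suppose U = true.
Unit clause (Q) forces Q = true.
Suppose R = false.
Unit clause (S) forces S = true.
Unit clause (!T) forces T = false.
Unit clause (!P) forces P = false.
This assignment satisfies each clause.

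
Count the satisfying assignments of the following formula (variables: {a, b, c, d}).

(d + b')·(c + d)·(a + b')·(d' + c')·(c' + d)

There are 2^4 = 16 truth assignments over (a, b, c, d).
Check each against the 5 clauses (columns in the order a, b, c, d):
  F F F F  ✗ fails (c + d)
  F F F T  ✓ satisfies all
  F F T F  ✗ fails (c' + d)
  F F T T  ✗ fails (d' + c')
  F T F F  ✗ fails (d + b')
  F T F T  ✗ fails (a + b')
  F T T F  ✗ fails (d + b')
  F T T T  ✗ fails (a + b')
  T F F F  ✗ fails (c + d)
  T F F T  ✓ satisfies all
  T F T F  ✗ fails (c' + d)
  T F T T  ✗ fails (d' + c')
  T T F F  ✗ fails (d + b')
  T T F T  ✓ satisfies all
  T T T F  ✗ fails (d + b')
  T T T T  ✗ fails (d' + c')
3 of the 16 rows are models.

3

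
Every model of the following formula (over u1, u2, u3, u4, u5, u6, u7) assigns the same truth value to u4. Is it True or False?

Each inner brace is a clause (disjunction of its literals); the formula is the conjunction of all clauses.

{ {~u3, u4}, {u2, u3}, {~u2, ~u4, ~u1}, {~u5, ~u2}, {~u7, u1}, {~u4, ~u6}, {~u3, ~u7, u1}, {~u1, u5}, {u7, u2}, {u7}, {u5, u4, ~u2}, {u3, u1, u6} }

Suppose u4 = 0.
Unit clause (~u3) forces u3 = 0.
Unit clause (u2) forces u2 = 1.
Unit clause (~u5) forces u5 = 0.
That conflicts with the unit clause (u5).
So every satisfying assignment has u4 = True.

True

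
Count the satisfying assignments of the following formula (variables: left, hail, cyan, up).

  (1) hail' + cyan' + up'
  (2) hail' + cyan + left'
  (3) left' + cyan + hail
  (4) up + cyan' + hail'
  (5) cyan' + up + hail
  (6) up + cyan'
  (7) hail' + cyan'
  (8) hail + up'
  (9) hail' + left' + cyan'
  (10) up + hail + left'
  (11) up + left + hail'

2

There are 2^4 = 16 truth assignments over (left, hail, cyan, up).
Split on up. With up = 1, the clauses containing up are satisfied and up' drops from the rest; 1 of the 2^3 = 8 assignments to the other variables satisfy what remains.
With up = 0, by the same count on the reduced clause set, 1 assignment works.
Total: 1 + 1 = 2.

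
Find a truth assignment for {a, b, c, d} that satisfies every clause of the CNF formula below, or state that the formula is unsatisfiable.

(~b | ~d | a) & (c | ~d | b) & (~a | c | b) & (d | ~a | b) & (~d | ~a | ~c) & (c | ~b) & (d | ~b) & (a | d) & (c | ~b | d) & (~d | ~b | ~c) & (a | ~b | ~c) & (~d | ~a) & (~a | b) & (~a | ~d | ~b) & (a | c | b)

Case c = 1:
Case d = 1:
The clause (~a) is unit, so a = 0.
The clause (~b) is unit, so b = 0.
Every clause now holds.

a=0,  b=0,  c=1,  d=1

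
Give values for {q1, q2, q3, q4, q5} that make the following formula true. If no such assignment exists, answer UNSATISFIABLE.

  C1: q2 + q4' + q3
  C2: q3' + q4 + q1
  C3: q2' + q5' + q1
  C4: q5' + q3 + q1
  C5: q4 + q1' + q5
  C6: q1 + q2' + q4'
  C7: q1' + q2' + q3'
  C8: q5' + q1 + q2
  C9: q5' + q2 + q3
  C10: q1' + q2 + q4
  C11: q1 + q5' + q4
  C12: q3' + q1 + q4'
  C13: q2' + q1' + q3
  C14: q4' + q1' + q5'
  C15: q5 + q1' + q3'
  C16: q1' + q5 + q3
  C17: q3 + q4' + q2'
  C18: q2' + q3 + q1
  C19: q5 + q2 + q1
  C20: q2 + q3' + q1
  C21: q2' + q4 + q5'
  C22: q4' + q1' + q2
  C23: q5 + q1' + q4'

Branch on q2: set q2 = 1.
Branch on q5: set q5 = 0.
Branch on q4: set q4 = 1.
The clause (q1) is unit, so q1 = 1.
That conflicts with the unit clause (q1').
That branch fails; take q4 = 0 instead.
The clause (q1') is unit, so q1 = 0.
The clause (q3') is unit, so q3 = 0.
That conflicts with the unit clause (q3).
Neither q4 = 1 nor q4 = 0 works.
That branch fails; take q5 = 1 instead.
The clause (q1) is unit, so q1 = 1.
The clause (q3') is unit, so q3 = 0.
That conflicts with the unit clause (q3).
Neither q5 = 1 nor q5 = 0 works.
That branch fails; take q2 = 0 instead.
Branch on q4: set q4 = 0.
The clause (q1') is unit, so q1 = 0.
The clause (q3') is unit, so q3 = 0.
The clause (q5') is unit, so q5 = 0.
That conflicts with the unit clause (q5).
That branch fails; take q4 = 1 instead.
The clause (q3) is unit, so q3 = 1.
The clause (q1) is unit, so q1 = 1.
That conflicts with the unit clause (q1').
Neither q4 = 1 nor q4 = 0 works.
Neither q2 = 1 nor q2 = 0 works.

UNSATISFIABLE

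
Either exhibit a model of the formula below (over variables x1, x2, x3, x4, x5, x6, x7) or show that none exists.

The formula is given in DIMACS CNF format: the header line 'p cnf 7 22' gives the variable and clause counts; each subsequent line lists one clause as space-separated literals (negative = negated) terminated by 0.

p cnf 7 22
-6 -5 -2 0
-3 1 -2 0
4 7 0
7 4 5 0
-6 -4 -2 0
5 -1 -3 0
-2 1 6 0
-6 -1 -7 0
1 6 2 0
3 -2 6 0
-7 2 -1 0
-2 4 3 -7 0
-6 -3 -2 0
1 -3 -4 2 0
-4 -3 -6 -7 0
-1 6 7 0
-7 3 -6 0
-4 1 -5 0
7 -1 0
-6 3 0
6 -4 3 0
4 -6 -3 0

Branch on x4: set x4 = True.
Branch on x6: set x6 = False.
Unit clause (x3) forces x3 = True.
Branch on x1: set x1 = True.
Unit clause (x5) forces x5 = True.
Unit clause (x7) forces x7 = True.
Unit clause (x2) forces x2 = True.
Every clause now holds.

x1=True, x2=True, x3=True, x4=True, x5=True, x6=False, x7=True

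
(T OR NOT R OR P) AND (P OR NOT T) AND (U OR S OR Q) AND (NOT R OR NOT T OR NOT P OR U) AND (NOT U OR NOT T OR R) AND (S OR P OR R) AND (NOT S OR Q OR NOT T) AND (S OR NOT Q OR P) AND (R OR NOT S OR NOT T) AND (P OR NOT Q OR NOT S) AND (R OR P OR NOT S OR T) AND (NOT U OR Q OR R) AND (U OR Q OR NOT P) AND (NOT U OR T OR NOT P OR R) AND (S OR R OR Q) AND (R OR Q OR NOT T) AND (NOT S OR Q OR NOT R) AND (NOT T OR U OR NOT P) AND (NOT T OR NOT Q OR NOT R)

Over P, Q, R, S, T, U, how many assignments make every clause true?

There are 2^6 = 64 truth assignments over (P, Q, R, S, T, U).
Split on S. With S = true, the clauses containing S are satisfied and NOT S drops from the rest; 3 of the 2^5 = 32 assignments to the other variables satisfy what remains.
With S = false, by the same count on the reduced clause set, 5 assignments work.
Total: 3 + 5 = 8.

8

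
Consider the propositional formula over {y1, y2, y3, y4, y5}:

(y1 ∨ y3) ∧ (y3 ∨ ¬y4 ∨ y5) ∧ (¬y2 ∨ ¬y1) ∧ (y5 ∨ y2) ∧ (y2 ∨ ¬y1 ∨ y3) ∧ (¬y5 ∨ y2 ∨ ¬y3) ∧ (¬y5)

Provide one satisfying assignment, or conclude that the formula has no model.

y1=False; y2=True; y3=True; y4=False; y5=False

From the singleton clause (¬y5), y5 = False.
From the singleton clause (y2), y2 = True.
From the singleton clause (¬y1), y1 = False.
From the singleton clause (y3), y3 = True.
All clauses hold; y4 can take either value.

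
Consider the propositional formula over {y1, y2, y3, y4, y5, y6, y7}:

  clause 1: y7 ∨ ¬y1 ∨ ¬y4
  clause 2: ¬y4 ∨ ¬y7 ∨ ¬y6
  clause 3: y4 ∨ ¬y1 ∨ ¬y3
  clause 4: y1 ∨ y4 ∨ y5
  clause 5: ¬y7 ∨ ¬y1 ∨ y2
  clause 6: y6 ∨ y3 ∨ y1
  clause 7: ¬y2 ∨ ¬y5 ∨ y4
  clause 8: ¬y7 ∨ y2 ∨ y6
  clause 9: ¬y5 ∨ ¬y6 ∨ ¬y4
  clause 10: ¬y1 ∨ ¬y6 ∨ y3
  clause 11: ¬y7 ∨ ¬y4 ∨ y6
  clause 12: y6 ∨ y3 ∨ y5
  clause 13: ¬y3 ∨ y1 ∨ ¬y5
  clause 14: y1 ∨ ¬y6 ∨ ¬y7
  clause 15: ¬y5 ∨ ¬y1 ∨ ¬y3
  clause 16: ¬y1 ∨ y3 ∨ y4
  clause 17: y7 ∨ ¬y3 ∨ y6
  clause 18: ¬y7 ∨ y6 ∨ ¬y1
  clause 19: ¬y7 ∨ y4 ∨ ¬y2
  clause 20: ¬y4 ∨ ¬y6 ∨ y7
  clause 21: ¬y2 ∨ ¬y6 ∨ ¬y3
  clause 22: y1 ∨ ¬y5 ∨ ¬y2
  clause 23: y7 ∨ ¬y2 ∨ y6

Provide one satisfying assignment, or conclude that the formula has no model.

Suppose y7 = False.
Suppose y1 = False.
Suppose y4 = False.
(y5) alone gives y5 = True.
(¬y2) alone gives y2 = False.
(¬y3) alone gives y3 = False.
(y6) alone gives y6 = True.
Every clause now holds.

y1=False; y2=False; y3=False; y4=False; y5=True; y6=True; y7=False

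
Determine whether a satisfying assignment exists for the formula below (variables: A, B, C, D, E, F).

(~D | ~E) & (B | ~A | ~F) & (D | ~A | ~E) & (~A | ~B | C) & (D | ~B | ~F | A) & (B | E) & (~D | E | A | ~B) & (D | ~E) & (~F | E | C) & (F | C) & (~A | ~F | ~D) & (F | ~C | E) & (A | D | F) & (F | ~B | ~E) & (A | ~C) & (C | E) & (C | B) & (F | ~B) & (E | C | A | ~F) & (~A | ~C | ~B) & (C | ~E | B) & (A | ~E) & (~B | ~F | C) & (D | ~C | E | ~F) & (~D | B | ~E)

Unsatisfiable

Branch on D: set D = 0.
From the singleton clause (~E), E = 0.
From the singleton clause (B), B = 1.
From the singleton clause (C), C = 1.
From the singleton clause (F), F = 1.
But (~F) is also a unit clause — contradiction.
That branch fails; take D = 1 instead.
From the singleton clause (~E), E = 0.
From the singleton clause (B), B = 1.
From the singleton clause (A), A = 1.
From the singleton clause (C), C = 1.
But (~C) is also a unit clause — contradiction.
Neither D = 1 nor D = 0 works.
No assignment satisfies every clause.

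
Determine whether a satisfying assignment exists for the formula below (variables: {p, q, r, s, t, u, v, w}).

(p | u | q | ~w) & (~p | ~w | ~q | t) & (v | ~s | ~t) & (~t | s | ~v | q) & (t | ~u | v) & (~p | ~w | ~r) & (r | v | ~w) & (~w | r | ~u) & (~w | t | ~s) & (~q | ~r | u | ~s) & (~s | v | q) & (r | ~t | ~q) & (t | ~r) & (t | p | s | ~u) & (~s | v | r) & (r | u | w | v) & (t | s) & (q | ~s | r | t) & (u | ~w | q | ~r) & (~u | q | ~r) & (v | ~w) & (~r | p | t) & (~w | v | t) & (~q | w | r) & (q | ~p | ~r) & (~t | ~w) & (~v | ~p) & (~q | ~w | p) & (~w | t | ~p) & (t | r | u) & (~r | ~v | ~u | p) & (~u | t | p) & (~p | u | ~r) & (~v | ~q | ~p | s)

Satisfiable

Branch on t: set t = 1.
(~w) alone gives w = 0.
Branch on v: set v = 0.
(~s) alone gives s = 0.
Branch on r: set r = 1.
Branch on u: set u = 0.
(~p) alone gives p = 0.
No clause remains; q is free.
A satisfying assignment: p: 0,  q: 1,  r: 1,  s: 0,  t: 1,  u: 0,  v: 0,  w: 0.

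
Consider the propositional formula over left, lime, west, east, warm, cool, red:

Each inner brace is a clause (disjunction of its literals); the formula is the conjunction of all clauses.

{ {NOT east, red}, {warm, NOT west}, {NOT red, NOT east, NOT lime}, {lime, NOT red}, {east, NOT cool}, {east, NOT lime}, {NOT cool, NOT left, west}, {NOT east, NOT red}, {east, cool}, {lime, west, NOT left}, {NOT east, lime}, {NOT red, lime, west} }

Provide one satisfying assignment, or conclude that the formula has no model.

Try east = false.
Unit clause (NOT cool) forces cool = false.
That conflicts with the unit clause (cool).
That branch fails; take east = true instead.
Unit clause (red) forces red = true.
That conflicts with the unit clause (NOT red).
Both values of east lead to a conflict.

UNSATISFIABLE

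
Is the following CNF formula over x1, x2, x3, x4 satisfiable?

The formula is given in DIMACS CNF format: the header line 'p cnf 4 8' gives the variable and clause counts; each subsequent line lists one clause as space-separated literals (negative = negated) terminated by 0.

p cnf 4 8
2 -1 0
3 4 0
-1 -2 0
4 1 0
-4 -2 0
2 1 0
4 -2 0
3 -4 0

Case x2 = True:
(¬x1) alone gives x1 = False.
(x4) alone gives x4 = True.
That conflicts with the unit clause (¬x4).
Undo x2 and try x2 = False.
(¬x1) alone gives x1 = False.
That conflicts with the unit clause (x1).
Either choice for x2 ends in contradiction.
No assignment satisfies every clause.

No, unsatisfiable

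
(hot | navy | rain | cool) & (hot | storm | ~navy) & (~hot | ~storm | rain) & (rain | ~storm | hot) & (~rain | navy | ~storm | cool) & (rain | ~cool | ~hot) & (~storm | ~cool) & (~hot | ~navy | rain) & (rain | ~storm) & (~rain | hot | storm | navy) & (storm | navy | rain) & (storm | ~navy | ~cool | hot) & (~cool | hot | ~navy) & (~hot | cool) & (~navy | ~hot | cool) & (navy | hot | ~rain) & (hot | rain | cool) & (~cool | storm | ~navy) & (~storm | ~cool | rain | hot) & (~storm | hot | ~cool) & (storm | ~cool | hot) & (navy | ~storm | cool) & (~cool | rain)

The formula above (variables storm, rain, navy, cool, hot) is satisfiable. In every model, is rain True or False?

Suppose rain = 0.
(~storm) alone gives storm = 0.
(navy) alone gives navy = 1.
(hot) alone gives hot = 1.
But (~hot) is also a unit clause — contradiction.
So every satisfying assignment has rain = True.

True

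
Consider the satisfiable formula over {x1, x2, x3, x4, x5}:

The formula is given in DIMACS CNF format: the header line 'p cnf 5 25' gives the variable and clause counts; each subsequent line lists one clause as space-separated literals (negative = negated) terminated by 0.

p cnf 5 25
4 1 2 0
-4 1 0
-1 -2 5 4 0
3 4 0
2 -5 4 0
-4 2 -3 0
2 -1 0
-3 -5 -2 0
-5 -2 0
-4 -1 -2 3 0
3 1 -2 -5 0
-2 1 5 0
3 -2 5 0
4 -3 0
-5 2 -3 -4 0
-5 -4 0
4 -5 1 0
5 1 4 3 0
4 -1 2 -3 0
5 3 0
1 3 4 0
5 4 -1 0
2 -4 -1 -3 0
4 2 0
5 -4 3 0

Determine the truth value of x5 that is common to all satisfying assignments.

False

Suppose x5 = True.
(¬x2) alone gives x2 = False.
(x4) alone gives x4 = True.
That conflicts with the unit clause (¬x4).
So every satisfying assignment has x5 = False.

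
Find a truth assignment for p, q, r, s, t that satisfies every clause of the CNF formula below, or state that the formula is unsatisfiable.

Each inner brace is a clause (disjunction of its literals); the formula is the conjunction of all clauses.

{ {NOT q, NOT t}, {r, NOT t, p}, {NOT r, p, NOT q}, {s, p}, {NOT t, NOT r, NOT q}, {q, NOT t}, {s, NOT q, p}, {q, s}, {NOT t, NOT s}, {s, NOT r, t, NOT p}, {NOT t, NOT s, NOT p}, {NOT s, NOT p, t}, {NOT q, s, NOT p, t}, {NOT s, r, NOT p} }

p ↦ false,  q ↦ false,  r ↦ true,  s ↦ true,  t ↦ false

Suppose q = false.
From the singleton clause (NOT t), t = false.
From the singleton clause (s), s = true.
From the singleton clause (NOT p), p = false.
All clauses hold; r can take either value.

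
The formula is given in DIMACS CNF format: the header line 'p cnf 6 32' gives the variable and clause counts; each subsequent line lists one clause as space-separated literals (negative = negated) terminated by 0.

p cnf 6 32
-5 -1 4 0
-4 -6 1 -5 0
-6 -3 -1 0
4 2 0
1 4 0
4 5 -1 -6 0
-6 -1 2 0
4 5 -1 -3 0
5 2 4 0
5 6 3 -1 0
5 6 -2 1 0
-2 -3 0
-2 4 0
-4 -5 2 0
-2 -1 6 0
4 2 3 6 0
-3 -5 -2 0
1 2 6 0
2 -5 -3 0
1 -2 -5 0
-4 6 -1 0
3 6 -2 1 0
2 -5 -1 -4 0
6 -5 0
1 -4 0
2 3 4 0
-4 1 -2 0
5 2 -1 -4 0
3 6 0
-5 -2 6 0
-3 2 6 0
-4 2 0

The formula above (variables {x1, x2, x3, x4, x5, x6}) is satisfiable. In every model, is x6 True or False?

True

Suppose x6 = False.
Unit clause (¬x5) forces x5 = False.
Unit clause (x3) forces x3 = True.
Unit clause (¬x2) forces x2 = False.
That conflicts with the unit clause (x2).
So every satisfying assignment has x6 = True.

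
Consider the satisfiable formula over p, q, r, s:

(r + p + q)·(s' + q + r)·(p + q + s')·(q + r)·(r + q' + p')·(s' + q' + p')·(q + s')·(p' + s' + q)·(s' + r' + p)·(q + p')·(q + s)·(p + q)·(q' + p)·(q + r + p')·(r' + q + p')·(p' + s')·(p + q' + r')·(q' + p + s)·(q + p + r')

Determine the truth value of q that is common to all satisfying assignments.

Suppose q = 0.
The clause (r) is unit, so r = 1.
The clause (s') is unit, so s = 0.
But (s) is also a unit clause — contradiction.
So every satisfying assignment has q = True.

True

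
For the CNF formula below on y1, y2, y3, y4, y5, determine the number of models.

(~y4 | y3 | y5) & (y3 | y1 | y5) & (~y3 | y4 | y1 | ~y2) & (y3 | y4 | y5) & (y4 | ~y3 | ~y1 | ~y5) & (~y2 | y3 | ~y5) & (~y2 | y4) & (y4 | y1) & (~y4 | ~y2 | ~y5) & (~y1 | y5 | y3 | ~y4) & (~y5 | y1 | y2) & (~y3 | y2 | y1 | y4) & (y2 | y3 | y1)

8

There are 2^5 = 32 truth assignments over (y1, y2, y3, y4, y5).
Split on y3. With y3 = 1, the clauses containing y3 are satisfied and ~y3 drops from the rest; 6 of the 2^4 = 16 assignments to the other variables satisfy what remains.
With y3 = 0, by the same count on the reduced clause set, 2 assignments work.
(One model: y1=F, y2=F, y3=T, y4=T, y5=F.)
Total: 6 + 2 = 8.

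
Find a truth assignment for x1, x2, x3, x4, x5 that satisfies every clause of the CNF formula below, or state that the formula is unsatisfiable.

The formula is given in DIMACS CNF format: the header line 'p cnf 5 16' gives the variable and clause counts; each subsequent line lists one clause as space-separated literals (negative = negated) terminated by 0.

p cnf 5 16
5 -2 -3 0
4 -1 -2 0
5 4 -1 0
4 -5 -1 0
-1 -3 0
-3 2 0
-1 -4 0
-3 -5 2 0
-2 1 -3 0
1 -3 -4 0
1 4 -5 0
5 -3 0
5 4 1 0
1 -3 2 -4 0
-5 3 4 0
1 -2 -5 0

x1: False, x2: False, x3: False, x4: True, x5: False

Try x1 = False.
Try x3 = False.
Try x4 = True.
Try x2 = False.
No clause remains; x5 is free.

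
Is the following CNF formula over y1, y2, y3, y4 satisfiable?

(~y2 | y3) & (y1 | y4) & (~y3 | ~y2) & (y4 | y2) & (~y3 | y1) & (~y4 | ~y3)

Satisfiable

Case y2 = 0:
Unit clause (y4) forces y4 = 1.
Unit clause (~y3) forces y3 = 0.
Every clause is now satisfied; y1 is unconstrained.
A satisfying assignment: y1 ↦ 1; y2 ↦ 0; y3 ↦ 0; y4 ↦ 1.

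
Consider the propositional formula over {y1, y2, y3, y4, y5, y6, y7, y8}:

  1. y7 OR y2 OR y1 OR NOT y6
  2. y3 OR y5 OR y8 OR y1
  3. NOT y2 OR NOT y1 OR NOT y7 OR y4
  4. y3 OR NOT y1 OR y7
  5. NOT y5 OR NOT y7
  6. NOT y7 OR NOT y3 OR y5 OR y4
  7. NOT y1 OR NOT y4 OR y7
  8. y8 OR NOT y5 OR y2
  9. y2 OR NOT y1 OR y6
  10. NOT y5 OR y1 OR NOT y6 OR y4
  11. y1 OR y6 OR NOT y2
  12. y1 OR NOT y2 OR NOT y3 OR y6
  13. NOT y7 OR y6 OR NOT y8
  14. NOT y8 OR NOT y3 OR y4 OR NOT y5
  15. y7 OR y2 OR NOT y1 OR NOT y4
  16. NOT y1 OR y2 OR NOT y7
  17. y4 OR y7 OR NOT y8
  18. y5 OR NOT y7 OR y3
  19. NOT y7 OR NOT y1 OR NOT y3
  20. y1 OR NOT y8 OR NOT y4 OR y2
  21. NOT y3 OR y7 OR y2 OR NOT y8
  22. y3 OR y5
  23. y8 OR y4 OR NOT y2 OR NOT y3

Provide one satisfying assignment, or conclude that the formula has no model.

Suppose y5 = true.
The clause (NOT y7) is unit, so y7 = false.
Suppose y3 = false.
The clause (NOT y1) is unit, so y1 = false.
Suppose y2 = true.
The clause (y6) is unit, so y6 = true.
The clause (y4) is unit, so y4 = true.
No clause remains; y8 is free.

y1: false, y2: true, y3: false, y4: true, y5: true, y6: true, y7: false, y8: true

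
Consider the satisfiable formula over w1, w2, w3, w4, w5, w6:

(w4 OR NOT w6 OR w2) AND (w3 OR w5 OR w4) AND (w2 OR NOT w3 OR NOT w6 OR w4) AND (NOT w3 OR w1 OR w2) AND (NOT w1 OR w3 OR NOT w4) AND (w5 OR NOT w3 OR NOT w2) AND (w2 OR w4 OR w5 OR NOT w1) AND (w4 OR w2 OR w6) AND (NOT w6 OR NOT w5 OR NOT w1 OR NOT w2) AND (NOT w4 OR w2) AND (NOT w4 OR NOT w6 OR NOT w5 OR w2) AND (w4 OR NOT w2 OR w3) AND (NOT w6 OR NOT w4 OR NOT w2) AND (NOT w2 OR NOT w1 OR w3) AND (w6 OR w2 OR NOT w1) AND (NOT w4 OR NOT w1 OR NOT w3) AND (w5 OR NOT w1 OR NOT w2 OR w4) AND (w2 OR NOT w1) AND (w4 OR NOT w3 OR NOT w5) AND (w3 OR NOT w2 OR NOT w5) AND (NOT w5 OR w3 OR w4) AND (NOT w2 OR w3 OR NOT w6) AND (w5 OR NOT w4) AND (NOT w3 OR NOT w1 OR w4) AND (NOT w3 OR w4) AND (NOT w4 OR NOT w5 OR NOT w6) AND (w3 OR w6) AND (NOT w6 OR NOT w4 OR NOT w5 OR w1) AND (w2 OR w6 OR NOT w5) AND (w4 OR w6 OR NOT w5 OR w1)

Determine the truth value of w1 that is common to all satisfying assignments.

False

Suppose w1 = true.
Unit clause (w2) forces w2 = true.
Unit clause (w3) forces w3 = true.
Unit clause (w5) forces w5 = true.
Unit clause (NOT w6) forces w6 = false.
Unit clause (NOT w4) forces w4 = false.
Now (w4) is unsatisfied and unit — conflict.
So every satisfying assignment has w1 = False.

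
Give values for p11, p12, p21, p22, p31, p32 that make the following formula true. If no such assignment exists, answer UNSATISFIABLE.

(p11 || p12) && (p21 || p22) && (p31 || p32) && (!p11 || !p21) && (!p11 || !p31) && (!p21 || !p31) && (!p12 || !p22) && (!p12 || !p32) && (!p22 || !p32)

Branch on p11: set p11 = true.
The clause (!p21) is unit, so p21 = false.
The clause (p22) is unit, so p22 = true.
The clause (!p31) is unit, so p31 = false.
The clause (p32) is unit, so p32 = true.
Now (!p32) is unsatisfied and unit — conflict.
That branch fails; take p11 = false instead.
The clause (p12) is unit, so p12 = true.
The clause (!p22) is unit, so p22 = false.
The clause (p21) is unit, so p21 = true.
The clause (!p31) is unit, so p31 = false.
The clause (p32) is unit, so p32 = true.
Now (!p32) is unsatisfied and unit — conflict.
Neither p11 = true nor p11 = false works.

UNSATISFIABLE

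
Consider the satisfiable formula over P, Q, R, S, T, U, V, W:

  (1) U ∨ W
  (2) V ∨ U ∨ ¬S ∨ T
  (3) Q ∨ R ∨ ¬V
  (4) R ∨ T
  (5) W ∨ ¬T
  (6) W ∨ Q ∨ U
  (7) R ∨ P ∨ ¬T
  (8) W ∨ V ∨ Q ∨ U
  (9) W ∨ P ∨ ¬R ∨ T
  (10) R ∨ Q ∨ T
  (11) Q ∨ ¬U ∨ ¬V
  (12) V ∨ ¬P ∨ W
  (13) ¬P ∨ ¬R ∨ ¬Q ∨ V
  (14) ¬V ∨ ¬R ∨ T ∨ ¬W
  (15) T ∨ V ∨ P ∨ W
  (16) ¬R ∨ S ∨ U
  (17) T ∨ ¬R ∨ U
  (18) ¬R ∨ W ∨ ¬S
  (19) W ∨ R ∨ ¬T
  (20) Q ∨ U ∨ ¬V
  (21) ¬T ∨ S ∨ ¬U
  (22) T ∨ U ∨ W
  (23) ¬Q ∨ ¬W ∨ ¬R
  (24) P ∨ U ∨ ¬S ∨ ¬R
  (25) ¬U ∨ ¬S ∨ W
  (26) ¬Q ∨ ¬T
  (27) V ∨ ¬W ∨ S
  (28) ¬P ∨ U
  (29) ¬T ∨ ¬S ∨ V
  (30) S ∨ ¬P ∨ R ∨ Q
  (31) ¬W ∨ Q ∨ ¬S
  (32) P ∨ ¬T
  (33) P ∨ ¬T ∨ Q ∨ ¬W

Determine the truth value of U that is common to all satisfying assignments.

Suppose U = False.
(W) alone gives W = True.
(¬P) alone gives P = False.
(¬T) alone gives T = False.
(R) alone gives R = True.
That conflicts with the unit clause (¬R).
So every satisfying assignment has U = True.

True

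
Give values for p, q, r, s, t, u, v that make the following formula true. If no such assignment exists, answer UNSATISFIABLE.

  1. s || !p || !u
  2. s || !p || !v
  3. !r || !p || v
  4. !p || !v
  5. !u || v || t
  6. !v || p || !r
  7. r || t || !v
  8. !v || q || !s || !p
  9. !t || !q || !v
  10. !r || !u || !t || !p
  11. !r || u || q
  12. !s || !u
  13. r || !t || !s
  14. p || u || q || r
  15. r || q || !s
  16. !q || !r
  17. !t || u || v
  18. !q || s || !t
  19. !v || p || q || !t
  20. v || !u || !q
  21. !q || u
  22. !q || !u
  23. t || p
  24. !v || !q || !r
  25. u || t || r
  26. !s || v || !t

Branch on p: set p = false.
Unit clause (t) forces t = true.
Branch on v: set v = false.
Unit clause (u) forces u = true.
Unit clause (!s) forces s = false.
Unit clause (!q) forces q = false.
All clauses hold; r can take either value.

p ↦ false,  q ↦ false,  r ↦ true,  s ↦ false,  t ↦ true,  u ↦ true,  v ↦ false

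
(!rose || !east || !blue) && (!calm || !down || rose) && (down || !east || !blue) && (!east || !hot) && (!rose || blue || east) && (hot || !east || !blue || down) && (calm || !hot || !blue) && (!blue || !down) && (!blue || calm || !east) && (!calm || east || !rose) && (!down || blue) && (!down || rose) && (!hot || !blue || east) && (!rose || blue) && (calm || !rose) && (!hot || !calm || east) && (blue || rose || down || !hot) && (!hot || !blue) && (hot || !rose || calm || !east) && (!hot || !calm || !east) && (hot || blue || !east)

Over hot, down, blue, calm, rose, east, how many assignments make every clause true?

There are 2^6 = 64 truth assignments over (hot, down, blue, calm, rose, east).
Split on blue. With blue = true, the clauses containing blue are satisfied and !blue drops from the rest; 2 of the 2^5 = 32 assignments to the other variables satisfy what remains.
With blue = false, by the same count on the reduced clause set, 2 assignments work.
(One model: hot=F, down=F, blue=F, calm=F, rose=F, east=F.)
Total: 2 + 2 = 4.

4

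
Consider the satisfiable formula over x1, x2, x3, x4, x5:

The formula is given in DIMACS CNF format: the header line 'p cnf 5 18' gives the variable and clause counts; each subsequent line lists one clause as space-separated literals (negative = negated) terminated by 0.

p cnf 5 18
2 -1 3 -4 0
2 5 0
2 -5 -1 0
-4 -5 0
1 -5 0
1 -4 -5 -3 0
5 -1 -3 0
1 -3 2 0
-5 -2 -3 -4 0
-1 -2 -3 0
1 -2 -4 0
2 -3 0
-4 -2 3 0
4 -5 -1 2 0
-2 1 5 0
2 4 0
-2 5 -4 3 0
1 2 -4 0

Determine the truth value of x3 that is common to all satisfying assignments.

False

Suppose x3 = True.
From the singleton clause (x2), x2 = True.
From the singleton clause (¬x1), x1 = False.
From the singleton clause (¬x5), x5 = False.
But (x5) is also a unit clause — contradiction.
So every satisfying assignment has x3 = False.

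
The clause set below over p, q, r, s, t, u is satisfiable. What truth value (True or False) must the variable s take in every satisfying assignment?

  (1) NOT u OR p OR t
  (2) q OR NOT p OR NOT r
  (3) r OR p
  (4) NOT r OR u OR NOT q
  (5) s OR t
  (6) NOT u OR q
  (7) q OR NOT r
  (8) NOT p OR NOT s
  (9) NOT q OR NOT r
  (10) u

Suppose s = true.
(NOT p) alone gives p = false.
(r) alone gives r = true.
(q) alone gives q = true.
But (NOT q) is also a unit clause — contradiction.
So every satisfying assignment has s = False.

False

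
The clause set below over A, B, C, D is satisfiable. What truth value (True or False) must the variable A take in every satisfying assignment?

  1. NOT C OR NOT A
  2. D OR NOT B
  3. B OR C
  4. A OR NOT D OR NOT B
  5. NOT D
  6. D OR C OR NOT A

Suppose A = true.
(NOT C) alone gives C = false.
(B) alone gives B = true.
(D) alone gives D = true.
That conflicts with the unit clause (NOT D).
So every satisfying assignment has A = False.

False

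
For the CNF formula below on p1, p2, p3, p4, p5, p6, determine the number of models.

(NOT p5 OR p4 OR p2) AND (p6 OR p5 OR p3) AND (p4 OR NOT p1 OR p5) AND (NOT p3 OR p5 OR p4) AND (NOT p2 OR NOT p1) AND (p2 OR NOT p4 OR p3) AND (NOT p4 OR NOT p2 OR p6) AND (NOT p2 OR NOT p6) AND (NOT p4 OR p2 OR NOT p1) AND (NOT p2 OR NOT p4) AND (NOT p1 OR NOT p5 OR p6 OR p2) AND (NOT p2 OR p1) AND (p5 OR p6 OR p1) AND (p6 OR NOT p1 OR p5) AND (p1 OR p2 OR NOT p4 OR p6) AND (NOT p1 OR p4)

There are 2^6 = 64 truth assignments over (p1, p2, p3, p4, p5, p6).
Split on p5. With p5 = true, the clauses containing p5 are satisfied and NOT p5 drops from the rest; 1 of the 2^5 = 32 assignments to the other variables satisfy what remains.
With p5 = false, by the same count on the reduced clause set, 2 assignments work.
Total: 1 + 2 = 3.

3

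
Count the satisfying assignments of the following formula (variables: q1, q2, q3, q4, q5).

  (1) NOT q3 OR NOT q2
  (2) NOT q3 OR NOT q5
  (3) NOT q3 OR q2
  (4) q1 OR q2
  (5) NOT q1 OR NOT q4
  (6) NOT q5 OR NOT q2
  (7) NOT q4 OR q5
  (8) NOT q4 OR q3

There are 2^5 = 32 truth assignments over (q1, q2, q3, q4, q5).
Split on q1. With q1 = true, the clauses containing q1 are satisfied and NOT q1 drops from the rest; 3 of the 2^4 = 16 assignments to the other variables satisfy what remains.
With q1 = false, by the same count on the reduced clause set, 1 assignment works.
(One model: q1=F, q2=T, q3=F, q4=F, q5=F.)
Total: 3 + 1 = 4.

4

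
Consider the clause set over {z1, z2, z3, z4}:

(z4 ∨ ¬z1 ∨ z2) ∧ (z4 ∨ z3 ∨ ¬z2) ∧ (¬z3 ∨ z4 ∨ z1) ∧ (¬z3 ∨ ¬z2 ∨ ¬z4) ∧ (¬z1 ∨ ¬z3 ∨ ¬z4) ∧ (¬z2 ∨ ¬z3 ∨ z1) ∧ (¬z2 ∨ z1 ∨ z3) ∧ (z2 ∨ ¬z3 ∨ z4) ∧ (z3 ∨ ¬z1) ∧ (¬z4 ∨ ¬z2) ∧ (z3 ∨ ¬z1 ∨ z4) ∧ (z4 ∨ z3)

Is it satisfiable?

Branch on z3: set z3 = True.
Branch on z4: set z4 = False.
(z1) alone gives z1 = True.
(z2) alone gives z2 = True.
All clauses are satisfied.
A satisfying assignment: z1 ↦ True; z2 ↦ True; z3 ↦ True; z4 ↦ False.

Yes, satisfiable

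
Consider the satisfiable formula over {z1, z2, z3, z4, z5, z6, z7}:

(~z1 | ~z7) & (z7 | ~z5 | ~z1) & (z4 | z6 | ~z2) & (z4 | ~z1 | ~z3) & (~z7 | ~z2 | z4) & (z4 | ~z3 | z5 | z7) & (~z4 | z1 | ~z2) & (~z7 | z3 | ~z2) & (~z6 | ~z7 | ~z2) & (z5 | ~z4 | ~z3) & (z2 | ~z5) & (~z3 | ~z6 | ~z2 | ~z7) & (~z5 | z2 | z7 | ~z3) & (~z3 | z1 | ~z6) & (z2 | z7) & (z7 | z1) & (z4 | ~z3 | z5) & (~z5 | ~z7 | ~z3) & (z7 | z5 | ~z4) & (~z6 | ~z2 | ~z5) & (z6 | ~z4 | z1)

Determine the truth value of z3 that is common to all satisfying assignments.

Suppose z3 = 1.
Case z1 = 0:
Unit clause (~z6) forces z6 = 0.
Unit clause (z7) forces z7 = 1.
Unit clause (~z5) forces z5 = 0.
Unit clause (~z4) forces z4 = 0.
That conflicts with the unit clause (z4).
That branch fails; take z1 = 1 instead.
Unit clause (~z7) forces z7 = 0.
Unit clause (~z5) forces z5 = 0.
Unit clause (z4) forces z4 = 1.
That conflicts with the unit clause (~z4).
Either choice for z1 ends in contradiction.
So every satisfying assignment has z3 = False.

False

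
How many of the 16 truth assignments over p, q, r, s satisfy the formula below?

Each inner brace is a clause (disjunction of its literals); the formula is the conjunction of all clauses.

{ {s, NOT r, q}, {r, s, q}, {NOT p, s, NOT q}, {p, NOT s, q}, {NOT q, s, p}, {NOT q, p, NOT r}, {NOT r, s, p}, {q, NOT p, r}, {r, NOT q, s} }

There are 2^4 = 16 truth assignments over (p, q, r, s).
Check each against the 9 clauses (columns in the order p, q, r, s):
  F F F F  ✗ fails (r OR s OR q)
  F F F T  ✗ fails (p OR NOT s OR q)
  F F T F  ✗ fails (s OR NOT r OR q)
  F F T T  ✗ fails (p OR NOT s OR q)
  F T F F  ✗ fails (NOT q OR s OR p)
  F T F T  ✓ satisfies all
  F T T F  ✗ fails (NOT q OR s OR p)
  F T T T  ✗ fails (NOT q OR p OR NOT r)
  T F F F  ✗ fails (r OR s OR q)
  T F F T  ✗ fails (q OR NOT p OR r)
  T F T F  ✗ fails (s OR NOT r OR q)
  T F T T  ✓ satisfies all
  T T F F  ✗ fails (NOT p OR s OR NOT q)
  T T F T  ✓ satisfies all
  T T T F  ✗ fails (NOT p OR s OR NOT q)
  T T T T  ✓ satisfies all
4 of the 16 rows are models.

4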